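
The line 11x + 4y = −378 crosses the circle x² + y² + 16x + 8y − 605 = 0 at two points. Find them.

Substitute y = (−378 − 11x)/4:
137x² + 8220x + 121108 = 0  ⟹  x² + 60x + 884 = 0
x = −26 or x = −34, giving (−26, −23) and (−34, −1).

(−34, −1) and (−26, −23)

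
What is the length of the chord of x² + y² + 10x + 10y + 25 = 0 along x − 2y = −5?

2√5

Express y = (5 + x)/2 and substitute into the circle:
5x² + 70x + 225 = 0  ⟹  x² + 14x + 45 = 0
x = −5 or x = −9, giving (−5, 0) and (−9, −2).
|(−5, 0) − (−9, −2)| = √((4)² + (2)²) = 2√5.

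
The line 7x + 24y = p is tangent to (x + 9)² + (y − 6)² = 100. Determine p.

The line touches the circle iff its distance from (−9, 6) is 10:
|7·(−9) + 24·6 − p| / √625 = 10
|p − (81)| = 10·25, so p = 331 or p = −169.

p = −169 or p = 331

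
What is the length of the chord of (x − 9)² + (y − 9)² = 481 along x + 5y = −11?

The distance from (9, 9) to the line is 65/√26, and r² = 481.
Half the chord is √(r² − d²) = √(637/2), so the full chord is 7√26.

7√26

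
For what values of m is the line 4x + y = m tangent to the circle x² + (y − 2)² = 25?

m = 2 ± 5√17

Tangency holds when the distance from the centre (0, 2) to the line equals the radius 5:
|4·0 + 1·2 − m| / √17 = 5
|m − (2)| = 5√17.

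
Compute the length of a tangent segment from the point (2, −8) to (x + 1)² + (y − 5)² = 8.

√170

The centre is (−1, 5) and r = 2√2. The square of the distance from P to the centre is 9 + 169 = 178.
The tangent meets the radius at right angles, so tangent² = |PO|² − r² = 178 − 8 = 170.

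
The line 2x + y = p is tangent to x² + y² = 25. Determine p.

Tangency holds when the distance from the centre (0, 0) to the line equals the radius 5:
|2·0 + 1·0 − p| / √5 = 5
|p| = 5√5.

p = ±5√5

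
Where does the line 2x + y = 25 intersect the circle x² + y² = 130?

(9, 7) and (11, 3)

Express y = −2x + 25 and substitute into the circle:
5x² − 100x + 495 = 0  ⟹  x² − 20x + 99 = 0
x = 11 or x = 9, giving (11, 3) and (9, 7).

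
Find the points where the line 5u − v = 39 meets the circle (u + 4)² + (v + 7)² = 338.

(3, −24) and (9, 6)

From the line, v = 5u − 39. Substituting:
26u² − 312u + 702 = 0  ⟹  u² − 12u + 27 = 0
u = 9 or u = 3, giving (9, 6) and (3, −24).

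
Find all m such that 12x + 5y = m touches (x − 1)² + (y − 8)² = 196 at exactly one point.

The line touches the circle iff its distance from (1, 8) is 14:
|12·1 + 5·8 − m| / √169 = 14
|m − (52)| = 14·13, so m = 234 or m = −130.

m = −130 or m = 234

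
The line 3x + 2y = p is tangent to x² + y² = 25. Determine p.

For a tangent, require d(centre, line) = r = 5.
|3·0 + 2·0 − p| / √13 = 5
|p| = 5√13.

p = ±5√13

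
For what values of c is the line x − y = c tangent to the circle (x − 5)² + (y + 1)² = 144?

c = 6 ± 12√2

The line touches the circle iff its distance from (5, −1) is 12:
|1·5 − 1·(−1) − c| / √2 = 12
|c − (6)| = 12√2.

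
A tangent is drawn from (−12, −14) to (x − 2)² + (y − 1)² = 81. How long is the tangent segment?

2√85

With centre O = (2, 1), |OP|² = 421 and r² = 81.
Power of the point: PT² = |PO|² − r² = 340, so PT = 2√85.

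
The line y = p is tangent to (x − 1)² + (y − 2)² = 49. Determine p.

p = −5 or p = 9

The line touches the circle iff its distance from (1, 2) is 7:
|0·1 + 1·2 − p| / √1 = 7
|p − (2)| = 7, so p = 9 or p = −5.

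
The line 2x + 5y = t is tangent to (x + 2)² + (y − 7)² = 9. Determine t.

t = 31 ± 3√29

The line touches the circle iff its distance from (−2, 7) is 3:
|2·(−2) + 5·7 − t| / √29 = 3
|t − (31)| = 3√29.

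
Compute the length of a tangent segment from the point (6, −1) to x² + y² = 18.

With centre O = (0, 0), |OP|² = 37 and r² = 18.
Power of the point: PT² = |PO|² − r² = 19, so PT = √19.

√19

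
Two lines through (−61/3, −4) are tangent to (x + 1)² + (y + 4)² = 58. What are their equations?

3x − 7y = −33 and 3x + 7y = −89

A line y − (−4) = m(x − (−61/3)) is tangent when its distance from (−1, −4) is √58:
(58/3m − (0))² = 58(m² + 1)
49m² − 9 = 0, so m = 3/7 or m = −3/7.
Through (−61/3, −4) these give 3x − 7y = −33 and 3x + 7y = −89.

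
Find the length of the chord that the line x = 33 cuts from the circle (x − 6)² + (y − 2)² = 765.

12

The line gives x = 33. Substituting into the circle:
y² − 4y − 32 = 0
y = 8 or y = −4, giving (33, 8) and (33, −4).
|(33, 8) − (33, −4)| = √((0)² + (12)²) = 12.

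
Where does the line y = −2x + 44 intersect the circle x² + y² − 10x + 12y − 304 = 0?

(18, 8) and (24, −4)

Substitute y = −2x + 44:
5x² − 210x + 2160 = 0  ⟹  x² − 42x + 432 = 0
x = 24 or x = 18, giving (24, −4) and (18, 8).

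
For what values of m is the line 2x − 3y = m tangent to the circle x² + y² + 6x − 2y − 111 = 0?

m = −9 ± 11√13

Tangency holds when the distance from the centre (−3, 1) to the line equals the radius 11:
|2·(−3) − 3·1 − m| / √13 = 11
|m − (−9)| = 11√13.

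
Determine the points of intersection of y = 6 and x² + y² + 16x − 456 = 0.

(−30, 6) and (14, 6)

From the line, y = 6. Substituting:
x² + 16x − 420 = 0
x = 14 or x = −30, giving (14, 6) and (−30, 6).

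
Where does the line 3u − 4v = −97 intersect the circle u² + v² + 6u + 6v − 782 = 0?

Substitute v = (97 + 3u)/4:
25u² + 750u − 775 = 0  ⟹  u² + 30u − 31 = 0
u = 1 or u = −31, giving (1, 25) and (−31, 1).

(−31, 1) and (1, 25)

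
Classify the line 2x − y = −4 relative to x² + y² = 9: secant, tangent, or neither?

secant

Substituting the line into the circle gives 5x² + 16x + 7 = 0.
Δ = 256 − 140 = 116.
Two real roots: the line is a secant.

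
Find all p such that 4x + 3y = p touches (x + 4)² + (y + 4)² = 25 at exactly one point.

p = −53 or p = −3

For a tangent, require d(centre, line) = r = 5.
|4·(−4) + 3·(−4) − p| / √25 = 5
|p − (−28)| = 5·5, so p = −3 or p = −53.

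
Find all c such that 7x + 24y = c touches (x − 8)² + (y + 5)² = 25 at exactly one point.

c = −189 or c = 61

Tangency holds when the distance from the centre (8, −5) to the line equals the radius 5:
|7·8 + 24·(−5) − c| / √625 = 5
|c − (−64)| = 5·25, so c = 61 or c = −189.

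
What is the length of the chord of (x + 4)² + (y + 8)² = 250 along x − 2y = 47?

2√5

Express y = (−47 + x)/2 and substitute into the circle:
5x² − 30x + 25 = 0  ⟹  x² − 6x + 5 = 0
x = 5 or x = 1, giving (5, −21) and (1, −23).
Chord length = distance between (5, −21) and (1, −23) = √20 = 2√5.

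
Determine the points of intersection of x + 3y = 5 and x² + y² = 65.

(−7, 4) and (8, −1)

From the line, y = (5 − x)/3. Substituting:
10x² − 10x − 560 = 0  ⟹  x² − x − 56 = 0
x = 8 or x = −7, giving (8, −1) and (−7, 4).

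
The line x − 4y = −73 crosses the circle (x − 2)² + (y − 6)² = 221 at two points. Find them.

Substitute y = (73 + x)/4:
17x² + 34x − 1071 = 0  ⟹  x² + 2x − 63 = 0
x = 7 or x = −9, giving (7, 20) and (−9, 16).

(−9, 16) and (7, 20)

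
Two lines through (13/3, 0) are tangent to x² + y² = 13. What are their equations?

3x + 2y = 13 and 3x − 2y = 13

Let a tangent through (13/3, 0) have slope m. Its distance from (0, 0) must equal √13:
(−13/3m − (0))² = 13(m² + 1)
4m² − 9 = 0, so m = −3/2 or m = 3/2.
With m = −3/2: 3x + 2y = 13. With m = 3/2: 3x − 2y = 13.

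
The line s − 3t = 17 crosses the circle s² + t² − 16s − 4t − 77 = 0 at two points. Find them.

(−1, −6) and (20, 1)

Express t = (−17 + s)/3 and substitute into the circle:
10s² − 190s − 200 = 0  ⟹  s² − 19s − 20 = 0
s = 20 or s = −1, giving (20, 1) and (−1, −6).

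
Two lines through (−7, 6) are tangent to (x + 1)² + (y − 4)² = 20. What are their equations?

A line y − (6) = m(x − (−7)) is tangent when its distance from (−1, 4) is 2√5:
[m·(6) − (−2)]² = 20(m² + 1)
2m² + 3m − 2 = 0, so m = 1/2 or m = −2.
Through (−7, 6) these give x − 2y = −19 and 2x + y = −8.

x − 2y = −19 and 2x + y = −8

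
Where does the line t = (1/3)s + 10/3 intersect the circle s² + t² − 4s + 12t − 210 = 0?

(−13, −1) and (11, 7)

From the line, t = (10 + s)/3. Substituting:
10s² + 20s − 1430 = 0  ⟹  s² + 2s − 143 = 0
s = 11 or s = −13, giving (11, 7) and (−13, −1).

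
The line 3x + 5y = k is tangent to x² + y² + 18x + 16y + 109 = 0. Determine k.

The line touches the circle iff its distance from (−9, −8) is 6:
|3·(−9) + 5·(−8) − k| / √34 = 6
|k − (−67)| = 6√34.

k = −67 ± 6√34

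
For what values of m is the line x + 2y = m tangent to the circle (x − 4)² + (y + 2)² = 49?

For a tangent, require d(centre, line) = r = 7.
|1·4 + 2·(−2) − m| / √5 = 7
|m| = 7√5.

m = ±7√5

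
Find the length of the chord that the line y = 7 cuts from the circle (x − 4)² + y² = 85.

12

Centre (4, 0), r² = 85. Perpendicular distance d from centre to line = |−7| / √1 = 7.
Half the chord is √(r² − d²) = √(36), so the full chord is 12.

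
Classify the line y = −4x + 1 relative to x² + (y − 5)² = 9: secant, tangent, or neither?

Centre (0, 5), r² = 9. Distance² from centre to line = (4)²/17 = 16/17.
Since d² < r², the line cuts the circle twice.

secant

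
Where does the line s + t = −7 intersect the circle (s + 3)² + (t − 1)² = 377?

(−19, 12) and (8, −15)

Express t = −s − 7 and substitute into the circle:
2s² + 22s − 304 = 0  ⟹  s² + 11s − 152 = 0
s = 8 or s = −19, giving (8, −15) and (−19, 12).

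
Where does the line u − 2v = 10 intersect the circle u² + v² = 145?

(−8, −9) and (12, 1)

Express v = (−10 + u)/2 and substitute into the circle:
5u² − 20u − 480 = 0  ⟹  u² − 4u − 96 = 0
u = 12 or u = −8, giving (12, 1) and (−8, −9).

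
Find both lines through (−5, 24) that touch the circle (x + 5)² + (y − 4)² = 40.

Write the tangent as mx − y + (24 − m·(−5)) = 0 and set its distance from the centre to 2√10:
[m·(0) − (−20)]² = 40(m² + 1)
m² − 9 = 0, so m = −3 or m = 3.
Through (−5, 24) these give 3x + y = 9 and 3x − y = −39.

3x + y = 9 and 3x − y = −39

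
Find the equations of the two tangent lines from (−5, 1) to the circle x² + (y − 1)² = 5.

x + 2y = −3 and x − 2y = −7

Write the tangent as mx − y + (1 − m·(−5)) = 0 and set its distance from the centre to √5:
(5m − (0))² = 5(m² + 1)
4m² − 1 = 0, so m = −1/2 or m = 1/2.
Through (−5, 1) these give x + 2y = −3 and x − 2y = −7.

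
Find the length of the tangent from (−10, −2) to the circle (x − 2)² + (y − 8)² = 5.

Centre (2, 8), r² = 5. |PO|² = (−12)² + (−10)² = 244.
Power of the point: PT² = |PO|² − r² = 239, so PT = √239.

√239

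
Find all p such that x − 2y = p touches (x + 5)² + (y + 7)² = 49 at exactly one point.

p = 9 ± 7√5

Tangency holds when the distance from the centre (−5, −7) to the line equals the radius 7:
|1·(−5) − 2·(−7) − p| / √5 = 7
|p − (9)| = 7√5.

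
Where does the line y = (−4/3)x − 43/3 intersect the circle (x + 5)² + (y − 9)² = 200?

(−19, 11) and (−7, −5)

Substitute y = (−43 − 4x)/3:
25x² + 650x + 3325 = 0  ⟹  x² + 26x + 133 = 0
x = −7 or x = −19, giving (−7, −5) and (−19, 11).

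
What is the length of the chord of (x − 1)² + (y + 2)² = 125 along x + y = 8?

Substitute y = −x + 8:
2x² − 22x − 24 = 0  ⟹  x² − 11x − 12 = 0
x = 12 or x = −1, giving (12, −4) and (−1, 9).
|(12, −4) − (−1, 9)| = √((13)² + (−13)²) = 13√2.

13√2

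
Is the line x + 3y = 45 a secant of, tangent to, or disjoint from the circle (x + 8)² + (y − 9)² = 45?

disjoint

d² = (1·(−8) + 3·9 − (45))²/10 = 338/5; r² = 45.
Since d² > r², the line lies outside the circle.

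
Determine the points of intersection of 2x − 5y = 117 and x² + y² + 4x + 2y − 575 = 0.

(−4, −25) and (16, −17)

From the line, y = (−117 + 2x)/5. Substituting:
29x² − 348x − 1856 = 0  ⟹  x² − 12x − 64 = 0
x = 16 or x = −4, giving (16, −17) and (−4, −25).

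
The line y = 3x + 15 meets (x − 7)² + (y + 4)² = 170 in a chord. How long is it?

Substitute y = 3x + 15:
10x² + 100x + 240 = 0  ⟹  x² + 10x + 24 = 0
x = −4 or x = −6, giving (−4, 3) and (−6, −3).
|(−4, 3) − (−6, −3)| = √((2)² + (6)²) = 2√10.

2√10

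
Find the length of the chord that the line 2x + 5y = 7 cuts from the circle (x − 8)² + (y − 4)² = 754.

10√29

The distance from (8, 4) to the line is 29/√29, and r² = 754.
Chord = 2√(r² − d²) = 2·√(725) = 10√29.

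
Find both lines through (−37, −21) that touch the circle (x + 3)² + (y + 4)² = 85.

2x − 9y = 115 and 6x − 7y = −75

Let a tangent through (−37, −21) have slope m. Its distance from (−3, −4) must equal √85:
(34m − (17))² = 85(m² + 1)
63m² − 68m + 12 = 0, so m = 2/9 or m = 6/7.
Through (−37, −21) these give 2x − 9y = 115 and 6x − 7y = −75.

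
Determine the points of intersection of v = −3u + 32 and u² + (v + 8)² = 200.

(10, 2) and (14, −10)

Express v = −3u + 32 and substitute into the circle:
10u² − 240u + 1400 = 0  ⟹  u² − 24u + 140 = 0
u = 14 or u = 10, giving (14, −10) and (10, 2).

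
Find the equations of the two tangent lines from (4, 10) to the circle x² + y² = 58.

Write the tangent as mx − y + (10 − m·(4)) = 0 and set its distance from the centre to √58:
(−4m − (−10))² = 58(m² + 1)
21m² + 40m − 21 = 0, so m = 3/7 or m = −7/3.
Through (4, 10) these give 3x − 7y = −58 and 7x + 3y = 58.

3x − 7y = −58 and 7x + 3y = 58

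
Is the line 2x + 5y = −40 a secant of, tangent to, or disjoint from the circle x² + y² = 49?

Centre (0, 0), r² = 49. Distance² from centre to line = (40)²/29 = 1600/29.
Since d² > r², the line lies outside the circle.

disjoint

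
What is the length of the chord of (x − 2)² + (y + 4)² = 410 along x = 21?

The distance from (2, −4) to the line is 19, and r² = 410.
Chord = 2√(r² − d²) = 2·√(49) = 14.

14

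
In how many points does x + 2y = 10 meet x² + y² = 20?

d² = (1·0 + 2·0 − (10))²/5 = 20; r² = 20.
Since d² = r², the line is tangent.

1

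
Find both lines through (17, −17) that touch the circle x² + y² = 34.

5x + 3y = 34 and 3x + 5y = −34

A line y − (−17) = m(x − (17)) is tangent when its distance from (0, 0) is √34:
(−17m − (17))² = 34(m² + 1)
15m² + 34m + 15 = 0, so m = −5/3 or m = −3/5.
Through (17, −17) these give 5x + 3y = 34 and 3x + 5y = −34.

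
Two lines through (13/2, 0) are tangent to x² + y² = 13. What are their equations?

Let a tangent through (13/2, 0) have slope m. Its distance from (0, 0) must equal √13:
(−13/2m − (0))² = 13(m² + 1)
9m² − 4 = 0, so m = −2/3 or m = 2/3.
With m = −2/3: 2x + 3y = 13. With m = 2/3: 2x − 3y = 13.

2x + 3y = 13 and 2x − 3y = 13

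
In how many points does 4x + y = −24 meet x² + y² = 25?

Substituting the line into the circle gives 17x² + 192x + 551 = 0.
Discriminant = (192)² − 4·17·(551) = −604 < 0.
No real roots: the line does not meet the circle.

0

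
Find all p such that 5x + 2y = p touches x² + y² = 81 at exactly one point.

For a tangent, require d(centre, line) = r = 9.
|5·0 + 2·0 − p| / √29 = 9
|p| = 9√29.

p = ±9√29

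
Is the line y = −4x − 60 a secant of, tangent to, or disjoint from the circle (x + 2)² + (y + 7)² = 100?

d² = (4·(−2) + 1·(−7) − (−60))²/17 = 2025/17; r² = 100.
Since d² > r², the line lies outside the circle.

disjoint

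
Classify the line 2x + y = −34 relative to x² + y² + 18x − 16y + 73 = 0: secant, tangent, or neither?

neither

Substituting the line into the circle gives 5x² + 186x + 1773 = 0.
Discriminant = (186)² − 4·5·(1773) = −864 < 0.
No real roots: the line does not meet the circle.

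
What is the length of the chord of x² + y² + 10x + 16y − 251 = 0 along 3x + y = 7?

10√10

The distance from (−5, −8) to the line is 30/√10, and r² = 340.
Chord = 2√(r² − d²) = 2·√(250) = 10√10.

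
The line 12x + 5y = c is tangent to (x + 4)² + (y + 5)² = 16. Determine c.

c = −125 or c = −21

Tangency holds when the distance from the centre (−4, −5) to the line equals the radius 4:
|12·(−4) + 5·(−5) − c| / √169 = 4
|c − (−73)| = 4·13, so c = −21 or c = −125.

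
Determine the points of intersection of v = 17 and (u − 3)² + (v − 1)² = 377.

Express v = 17 and substitute into the circle:
u² − 6u − 112 = 0
u = 14 or u = −8, giving (14, 17) and (−8, 17).

(−8, 17) and (14, 17)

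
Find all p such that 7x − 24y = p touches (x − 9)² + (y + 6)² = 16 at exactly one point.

p = 107 or p = 307

For a tangent, require d(centre, line) = r = 4.
|7·9 − 24·(−6) − p| / √625 = 4
|p − (207)| = 4·25, so p = 307 or p = 107.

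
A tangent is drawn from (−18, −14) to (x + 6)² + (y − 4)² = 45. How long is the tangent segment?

3√47

With centre O = (−6, 4), |OP|² = 468 and r² = 45.
By the tangent–radius right angle, tangent length = √(|PO|² − r²) = √423 = 3√47.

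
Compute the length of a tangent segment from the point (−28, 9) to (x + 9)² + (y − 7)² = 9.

2√89

The centre is (−9, 7) and r = 3. The square of the distance from P to the centre is 361 + 4 = 365.
By the tangent–radius right angle, tangent length = √(|PO|² − r²) = √356 = 2√89.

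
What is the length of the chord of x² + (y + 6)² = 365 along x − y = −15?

From the line, y = x + 15. Substituting:
2x² + 42x + 76 = 0  ⟹  x² + 21x + 38 = 0
x = −2 or x = −19, giving (−2, 13) and (−19, −4).
|(−2, 13) − (−19, −4)| = √((17)² + (17)²) = 17√2.

17√2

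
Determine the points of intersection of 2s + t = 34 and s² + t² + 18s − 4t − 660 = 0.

Express t = −2s + 34 and substitute into the circle:
5s² − 110s + 360 = 0  ⟹  s² − 22s + 72 = 0
s = 18 or s = 4, giving (18, −2) and (4, 26).

(4, 26) and (18, −2)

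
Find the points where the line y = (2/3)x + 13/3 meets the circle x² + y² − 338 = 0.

(−17, −7) and (13, 13)

Substitute y = (13 + 2x)/3:
13x² + 52x − 2873 = 0  ⟹  x² + 4x − 221 = 0
x = 13 or x = −17, giving (13, 13) and (−17, −7).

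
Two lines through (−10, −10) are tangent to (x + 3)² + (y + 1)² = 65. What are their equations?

A line y − (−10) = m(x − (−10)) is tangent when its distance from (−3, −1) is √65:
(7m − (9))² = 65(m² + 1)
8m² + 63m − 8 = 0, so m = 1/8 or m = −8.
With m = 1/8: x − 8y = 70. With m = −8: 8x + y = −90.

x − 8y = 70 and 8x + y = −90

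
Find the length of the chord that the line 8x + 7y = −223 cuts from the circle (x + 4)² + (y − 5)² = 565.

2√113

Centre (−4, 5), r² = 565. Perpendicular distance d from centre to line = |226| / √113 = 226/√113.
Chord = 2√(r² − d²) = 2·√(113) = 2√113.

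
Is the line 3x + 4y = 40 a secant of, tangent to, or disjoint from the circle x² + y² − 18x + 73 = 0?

Substituting the line into the circle gives 25x² − 528x + 2768 = 0.
Δ = 278784 − 276800 = 1984.
Two real roots: the line is a secant.

secant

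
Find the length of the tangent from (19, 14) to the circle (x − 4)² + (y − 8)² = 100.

Centre (4, 8), r² = 100. |PO|² = (15)² + (6)² = 261.
The tangent meets the radius at right angles, so tangent² = |PO|² − r² = 261 − 100 = 161.

√161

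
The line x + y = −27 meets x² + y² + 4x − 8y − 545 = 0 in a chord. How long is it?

17√2

Substitute y = −x − 27:
2x² + 66x + 400 = 0  ⟹  x² + 33x + 200 = 0
x = −8 or x = −25, giving (−8, −19) and (−25, −2).
|(−8, −19) − (−25, −2)| = √((17)² + (−17)²) = 17√2.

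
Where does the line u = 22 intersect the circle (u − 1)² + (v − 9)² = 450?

(22, 6) and (22, 12)

The line gives u = 22. Substituting into the circle:
v² − 18v + 72 = 0
v = 12 or v = 6, giving (22, 12) and (22, 6).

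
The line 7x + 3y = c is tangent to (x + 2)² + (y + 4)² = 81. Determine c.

c = −26 ± 9√58

The line touches the circle iff its distance from (−2, −4) is 9:
|7·(−2) + 3·(−4) − c| / √58 = 9
|c − (−26)| = 9√58.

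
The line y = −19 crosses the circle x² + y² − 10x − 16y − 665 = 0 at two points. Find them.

(0, −19) and (10, −19)

From the line, y = −19. Substituting:
x² − 10x = 0
x = 10 or x = 0, giving (10, −19) and (0, −19).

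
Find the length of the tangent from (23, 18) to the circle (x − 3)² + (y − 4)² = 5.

With centre O = (3, 4), |OP|² = 596 and r² = 5.
The tangent meets the radius at right angles, so tangent² = |PO|² − r² = 596 − 5 = 591.

√591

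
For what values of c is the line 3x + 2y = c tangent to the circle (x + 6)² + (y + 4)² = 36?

The line touches the circle iff its distance from (−6, −4) is 6:
|3·(−6) + 2·(−4) − c| / √13 = 6
|c − (−26)| = 6√13.

c = −26 ± 6√13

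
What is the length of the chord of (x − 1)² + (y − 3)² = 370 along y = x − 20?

16√2

The distance from (1, 3) to the line is 22/√2, and r² = 370.
Half the chord is √(r² − d²) = √(128), so the full chord is 16√2.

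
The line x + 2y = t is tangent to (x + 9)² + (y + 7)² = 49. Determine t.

For a tangent, require d(centre, line) = r = 7.
|1·(−9) + 2·(−7) − t| / √5 = 7
|t − (−23)| = 7√5.

t = −23 ± 7√5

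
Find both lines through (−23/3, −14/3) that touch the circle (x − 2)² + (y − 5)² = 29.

A line y − (−14/3) = m(x − (−23/3)) is tangent when its distance from (2, 5) is √29:
(29/3m − (29/3))² = 29(m² + 1)
10m² − 29m + 10 = 0, so m = 2/5 or m = 5/2.
With m = 2/5: 2x − 5y = 8. With m = 5/2: 5x − 2y = −29.

2x − 5y = 8 and 5x − 2y = −29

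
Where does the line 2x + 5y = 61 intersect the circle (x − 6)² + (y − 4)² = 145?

(−2, 13) and (18, 5)

Substitute y = (61 − 2x)/5:
29x² − 464x − 1044 = 0  ⟹  x² − 16x − 36 = 0
x = 18 or x = −2, giving (18, 5) and (−2, 13).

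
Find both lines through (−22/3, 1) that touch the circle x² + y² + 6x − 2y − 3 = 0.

Let a tangent through (−22/3, 1) have slope m. Its distance from (−3, 1) must equal √13:
[m·(13/3) − (0)]² = 13(m² + 1)
4m² − 9 = 0, so m = −3/2 or m = 3/2.
With m = −3/2: 3x + 2y = −20. With m = 3/2: 3x − 2y = −24.

3x + 2y = −20 and 3x − 2y = −24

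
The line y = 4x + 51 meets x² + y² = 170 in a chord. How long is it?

2√17

Centre (0, 0), r² = 170. Perpendicular distance d from centre to line = |51| / √17 = 51/√17.
Chord = 2√(r² − d²) = 2·√(17) = 2√17.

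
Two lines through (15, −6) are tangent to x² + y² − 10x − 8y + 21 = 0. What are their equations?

x + 2y = 3 and 2x + y = 24

Write the tangent as mx − y + (−6 − m·(15)) = 0 and set its distance from the centre to 2√5:
(−10m − (10))² = 20(m² + 1)
2m² + 5m + 2 = 0, so m = −1/2 or m = −2.
With m = −1/2: x + 2y = 3. With m = −2: 2x + y = 24.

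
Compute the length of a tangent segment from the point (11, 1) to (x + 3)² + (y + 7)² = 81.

The centre is (−3, −7) and r = 9. The square of the distance from P to the centre is 196 + 64 = 260.
Power of the point: PT² = |PO|² − r² = 179, so PT = √179.

√179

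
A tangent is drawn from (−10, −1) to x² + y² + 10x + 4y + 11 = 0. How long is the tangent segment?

2√2

With centre O = (−5, −2), |OP|² = 26 and r² = 18.
By the tangent–radius right angle, tangent length = √(|PO|² − r²) = √8 = 2√2.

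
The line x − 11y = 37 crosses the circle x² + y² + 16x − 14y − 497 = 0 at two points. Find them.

Substitute y = (−37 + x)/11:
122x² + 1708x − 53070 = 0  ⟹  x² + 14x − 435 = 0
x = 15 or x = −29, giving (15, −2) and (−29, −6).

(−29, −6) and (15, −2)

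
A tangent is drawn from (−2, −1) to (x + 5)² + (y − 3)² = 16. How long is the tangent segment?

With centre O = (−5, 3), |OP|² = 25 and r² = 16.
The tangent meets the radius at right angles, so tangent² = |PO|² − r² = 25 − 16 = 9.

3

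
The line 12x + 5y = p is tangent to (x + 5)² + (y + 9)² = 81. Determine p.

p = −222 or p = 12

For a tangent, require d(centre, line) = r = 9.
|12·(−5) + 5·(−9) − p| / √169 = 9
|p − (−105)| = 9·13, so p = 12 or p = −222.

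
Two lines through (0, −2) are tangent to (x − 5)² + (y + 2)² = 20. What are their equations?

2x − y = 2 and 2x + y = −2

A line y − (−2) = m(x − (0)) is tangent when its distance from (5, −2) is 2√5:
(5m − (0))² = 20(m² + 1)
m² − 4 = 0, so m = 2 or m = −2.
Through (0, −2) these give 2x − y = 2 and 2x + y = −2.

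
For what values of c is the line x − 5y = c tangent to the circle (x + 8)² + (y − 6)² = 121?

For a tangent, require d(centre, line) = r = 11.
|1·(−8) − 5·6 − c| / √26 = 11
|c − (−38)| = 11√26.

c = −38 ± 11√26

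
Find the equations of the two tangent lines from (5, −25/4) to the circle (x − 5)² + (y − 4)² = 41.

5x + 4y = 0 and 5x − 4y = 50

A line y − (−25/4) = m(x − (5)) is tangent when its distance from (5, 4) is √41:
(0m − (41/4))² = 41(m² + 1)
16m² − 25 = 0, so m = −5/4 or m = 5/4.
Through (5, −25/4) these give 5x + 4y = 0 and 5x − 4y = 50.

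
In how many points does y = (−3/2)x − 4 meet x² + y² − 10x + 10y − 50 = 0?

d² = (3·5 + 2·(−5) − (−8))²/13 = 13; r² = 100.
Since d² < r², the line cuts the circle twice.

2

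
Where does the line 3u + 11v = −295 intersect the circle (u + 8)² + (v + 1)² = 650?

From the line, v = (−295 − 3u)/11. Substituting:
130u² + 3640u + 9750 = 0  ⟹  u² + 28u + 75 = 0
u = −3 or u = −25, giving (−3, −26) and (−25, −20).

(−25, −20) and (−3, −26)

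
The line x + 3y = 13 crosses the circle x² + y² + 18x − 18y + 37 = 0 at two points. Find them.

(−20, 11) and (1, 4)

From the line, y = (13 − x)/3. Substituting:
10x² + 190x − 200 = 0  ⟹  x² + 19x − 20 = 0
x = 1 or x = −20, giving (1, 4) and (−20, 11).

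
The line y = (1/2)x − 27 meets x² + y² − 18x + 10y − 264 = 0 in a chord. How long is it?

10√5

Centre (9, −5), r² = 370. Perpendicular distance d from centre to line = |−35| / √5 = 35/√5.
Half the chord is √(r² − d²) = √(125), so the full chord is 10√5.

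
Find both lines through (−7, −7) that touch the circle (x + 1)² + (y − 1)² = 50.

Let a tangent through (−7, −7) have slope m. Its distance from (−1, 1) must equal 5√2:
[m·(6) − (8)]² = 50(m² + 1)
7m² + 48m − 7 = 0, so m = −7 or m = 1/7.
Through (−7, −7) these give 7x + y = −56 and x − 7y = 42.

7x + y = −56 and x − 7y = 42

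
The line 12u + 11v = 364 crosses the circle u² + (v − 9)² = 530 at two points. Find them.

From the line, v = (364 − 12u)/11. Substituting:
265u² − 6360u + 6095 = 0  ⟹  u² − 24u + 23 = 0
u = 23 or u = 1, giving (23, 8) and (1, 32).

(1, 32) and (23, 8)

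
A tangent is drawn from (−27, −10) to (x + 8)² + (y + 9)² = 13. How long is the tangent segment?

The centre is (−8, −9) and r = √13. The square of the distance from P to the centre is 361 + 1 = 362.
Power of the point: PT² = |PO|² − r² = 349, so PT = √349.

√349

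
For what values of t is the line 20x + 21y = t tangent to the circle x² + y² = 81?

The line touches the circle iff its distance from (0, 0) is 9:
|20·0 + 21·0 − t| / √841 = 9
|t| = 9·29, so t = 261 or t = −261.

t = −261 or t = 261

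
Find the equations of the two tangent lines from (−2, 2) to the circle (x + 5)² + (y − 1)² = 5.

2x − y = −6 and x + 2y = 2

Write the tangent as mx − y + (2 − m·(−2)) = 0 and set its distance from the centre to √5:
[m·(−3) − (−1)]² = 5(m² + 1)
2m² − 3m − 2 = 0, so m = 2 or m = −1/2.
Through (−2, 2) these give 2x − y = −6 and x + 2y = 2.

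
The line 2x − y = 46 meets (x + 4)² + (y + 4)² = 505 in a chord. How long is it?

From the line, y = 2x − 46. Substituting:
5x² − 160x + 1275 = 0  ⟹  x² − 32x + 255 = 0
x = 17 or x = 15, giving (17, −12) and (15, −16).
|(17, −12) − (15, −16)| = √((2)² + (4)²) = 2√5.

2√5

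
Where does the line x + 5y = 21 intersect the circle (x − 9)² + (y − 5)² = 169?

(−4, 5) and (21, 0)

Express y = (21 − x)/5 and substitute into the circle:
26x² − 442x − 2184 = 0  ⟹  x² − 17x − 84 = 0
x = 21 or x = −4, giving (21, 0) and (−4, 5).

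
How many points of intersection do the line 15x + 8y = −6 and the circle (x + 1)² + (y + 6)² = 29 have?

2

d² = (15·(−1) + 8·(−6) − (−6))²/289 = 3249/289; r² = 29.
Since d² < r², the line cuts the circle twice.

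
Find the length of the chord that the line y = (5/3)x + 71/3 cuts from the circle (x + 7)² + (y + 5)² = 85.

√34

Express y = (71 + 5x)/3 and substitute into the circle:
34x² + 986x + 7072 = 0  ⟹  x² + 29x + 208 = 0
x = −13 or x = −16, giving (−13, 2) and (−16, −3).
|(−13, 2) − (−16, −3)| = √((3)² + (5)²) = √34.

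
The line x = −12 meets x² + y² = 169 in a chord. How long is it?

Centre (0, 0), r² = 169. Perpendicular distance d from centre to line = |12| / √1 = 12.
Half the chord is √(r² − d²) = √(25), so the full chord is 10.

10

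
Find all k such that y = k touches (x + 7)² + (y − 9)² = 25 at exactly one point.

k = 4 or k = 14

The line touches the circle iff its distance from (−7, 9) is 5:
|0·(−7) + 1·9 − k| / √1 = 5
|k − (9)| = 5, so k = 14 or k = 4.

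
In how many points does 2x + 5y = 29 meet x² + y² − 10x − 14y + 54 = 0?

Substituting the line into the circle gives 29x² − 226x + 161 = 0.
Discriminant = (−226)² − 4·29·(161) = 32400 > 0.
Two real roots: the line is a secant.

2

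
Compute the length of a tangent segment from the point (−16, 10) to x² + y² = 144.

2√53

The centre is (0, 0) and r = 12. The square of the distance from P to the centre is 256 + 100 = 356.
The tangent meets the radius at right angles, so tangent² = |PO|² − r² = 356 − 144 = 212.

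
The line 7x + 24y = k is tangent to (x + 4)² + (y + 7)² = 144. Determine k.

k = −496 or k = 104

The line touches the circle iff its distance from (−4, −7) is 12:
|7·(−4) + 24·(−7) − k| / √625 = 12
|k − (−196)| = 12·25, so k = 104 or k = −496.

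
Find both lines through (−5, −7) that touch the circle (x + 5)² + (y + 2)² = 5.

A line y − (−7) = m(x − (−5)) is tangent when its distance from (−5, −2) is √5:
(0m − (5))² = 5(m² + 1)
m² − 4 = 0, so m = 2 or m = −2.
Through (−5, −7) these give 2x − y = −3 and 2x + y = −17.

2x − y = −3 and 2x + y = −17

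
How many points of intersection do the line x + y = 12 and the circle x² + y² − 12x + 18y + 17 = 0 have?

d² = (1·6 + 1·(−9) − (12))²/2 = 225/2; r² = 100.
Since d² > r², the line lies outside the circle.

0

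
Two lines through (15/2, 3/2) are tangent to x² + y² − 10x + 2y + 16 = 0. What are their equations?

3x + y = 24 and x + 3y = 12

Write the tangent as mx − y + (3/2 − m·(15/2)) = 0 and set its distance from the centre to √10:
(−5/2m − (−5/2))² = 10(m² + 1)
3m² + 10m + 3 = 0, so m = −3 or m = −1/3.
With m = −3: 3x + y = 24. With m = −1/3: x + 3y = 12.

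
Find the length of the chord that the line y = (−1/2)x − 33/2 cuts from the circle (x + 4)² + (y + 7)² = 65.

The distance from (−4, −7) to the line is 15/√5, and r² = 65.
Chord = 2√(r² − d²) = 2·√(20) = 4√5.

4√5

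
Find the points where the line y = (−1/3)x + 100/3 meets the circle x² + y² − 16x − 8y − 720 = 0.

Substitute y = (100 − x)/3:
10x² − 320x + 1120 = 0  ⟹  x² − 32x + 112 = 0
x = 28 or x = 4, giving (28, 24) and (4, 32).

(4, 32) and (28, 24)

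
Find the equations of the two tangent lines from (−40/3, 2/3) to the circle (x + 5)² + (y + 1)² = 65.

Let a tangent through (−40/3, 2/3) have slope m. Its distance from (−5, −1) must equal √65:
(25/3m − (−5/3))² = 65(m² + 1)
4m² + 25m − 56 = 0, so m = −8 or m = 7/4.
Through (−40/3, 2/3) these give 8x + y = −106 and 7x − 4y = −96.

8x + y = −106 and 7x − 4y = −96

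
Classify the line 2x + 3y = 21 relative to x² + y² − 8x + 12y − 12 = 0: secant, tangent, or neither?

Centre (4, −6), r² = 64. Distance² from centre to line = (−31)²/13 = 961/13.
Since d² > r², the line lies outside the circle.

neither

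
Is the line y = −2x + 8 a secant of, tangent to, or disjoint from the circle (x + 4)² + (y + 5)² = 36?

Centre (−4, −5), r² = 36. Distance² from centre to line = (−21)²/5 = 441/5.
Since d² > r², the line lies outside the circle.

disjoint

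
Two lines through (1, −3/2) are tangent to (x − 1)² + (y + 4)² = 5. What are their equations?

A line y − (−3/2) = m(x − (1)) is tangent when its distance from (1, −4) is √5:
[m·(0) − (−5/2)]² = 5(m² + 1)
4m² − 1 = 0, so m = −1/2 or m = 1/2.
Through (1, −3/2) these give x + 2y = −2 and x − 2y = 4.

x + 2y = −2 and x − 2y = 4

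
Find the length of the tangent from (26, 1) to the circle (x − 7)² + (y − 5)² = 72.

With centre O = (7, 5), |OP|² = 377 and r² = 72.
The tangent meets the radius at right angles, so tangent² = |PO|² − r² = 377 − 72 = 305.

√305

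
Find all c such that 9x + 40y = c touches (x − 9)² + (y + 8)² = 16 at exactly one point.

Tangency holds when the distance from the centre (9, −8) to the line equals the radius 4:
|9·9 + 40·(−8) − c| / √1681 = 4
|c − (−239)| = 4·41, so c = −75 or c = −403.

c = −403 or c = −75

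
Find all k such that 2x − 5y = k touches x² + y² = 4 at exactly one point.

k = ±2√29

For a tangent, require d(centre, line) = r = 2.
|2·0 − 5·0 − k| / √29 = 2
|k| = 2√29.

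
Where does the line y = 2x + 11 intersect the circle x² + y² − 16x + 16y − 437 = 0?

(−14, −17) and (2, 15)

From the line, y = 2x + 11. Substituting:
5x² + 60x − 140 = 0  ⟹  x² + 12x − 28 = 0
x = 2 or x = −14, giving (2, 15) and (−14, −17).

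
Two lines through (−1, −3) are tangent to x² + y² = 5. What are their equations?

x − 2y = 5 and 2x + y = −5

Write the tangent as mx − y + (−3 − m·(−1)) = 0 and set its distance from the centre to √5:
(1m − (3))² = 5(m² + 1)
2m² + 3m − 2 = 0, so m = 1/2 or m = −2.
Through (−1, −3) these give x − 2y = 5 and 2x + y = −5.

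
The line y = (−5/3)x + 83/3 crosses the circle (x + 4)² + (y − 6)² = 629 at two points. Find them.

(−2, 31) and (19, −4)

Substitute y = (83 − 5x)/3:
34x² − 578x − 1292 = 0  ⟹  x² − 17x − 38 = 0
x = 19 or x = −2, giving (19, −4) and (−2, 31).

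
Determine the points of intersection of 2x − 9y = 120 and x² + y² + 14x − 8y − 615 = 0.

(−21, −18) and (15, −10)

Express y = (−120 + 2x)/9 and substitute into the circle:
85x² + 510x − 26775 = 0  ⟹  x² + 6x − 315 = 0
x = 15 or x = −21, giving (15, −10) and (−21, −18).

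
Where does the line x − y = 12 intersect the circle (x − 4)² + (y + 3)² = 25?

(4, −8) and (9, −3)

Substitute y = x − 12:
2x² − 26x + 72 = 0  ⟹  x² − 13x + 36 = 0
x = 9 or x = 4, giving (9, −3) and (4, −8).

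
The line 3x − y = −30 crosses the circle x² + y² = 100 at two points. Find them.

(−10, 0) and (−8, 6)

From the line, y = 3x + 30. Substituting:
10x² + 180x + 800 = 0  ⟹  x² + 18x + 80 = 0
x = −8 or x = −10, giving (−8, 6) and (−10, 0).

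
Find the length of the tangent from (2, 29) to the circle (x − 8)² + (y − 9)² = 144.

The centre is (8, 9) and r = 12. The square of the distance from P to the centre is 36 + 400 = 436.
Power of the point: PT² = |PO|² − r² = 292, so PT = 2√73.

2√73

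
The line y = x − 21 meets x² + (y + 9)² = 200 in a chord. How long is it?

Centre (0, −9), r² = 200. Perpendicular distance d from centre to line = |−12| / √2 = 12/√2.
Half the chord is √(r² − d²) = √(128), so the full chord is 16√2.

16√2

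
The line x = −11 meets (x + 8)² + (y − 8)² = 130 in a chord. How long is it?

22

The distance from (−8, 8) to the line is 3, and r² = 130.
Half the chord is √(r² − d²) = √(121), so the full chord is 22.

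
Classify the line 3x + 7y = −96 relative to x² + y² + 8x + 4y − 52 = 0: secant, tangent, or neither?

Centre (−4, −2), r² = 72. Distance² from centre to line = (70)²/58 = 2450/29.
Since d² > r², the line lies outside the circle.

neither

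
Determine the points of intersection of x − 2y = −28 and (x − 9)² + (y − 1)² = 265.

Express y = (28 + x)/2 and substitute into the circle:
5x² − 20x − 60 = 0  ⟹  x² − 4x − 12 = 0
x = 6 or x = −2, giving (6, 17) and (−2, 13).

(−2, 13) and (6, 17)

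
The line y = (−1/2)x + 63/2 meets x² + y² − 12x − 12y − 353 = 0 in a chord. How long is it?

The distance from (6, 6) to the line is 45/√5, and r² = 425.
Chord = 2√(r² − d²) = 2·√(20) = 4√5.

4√5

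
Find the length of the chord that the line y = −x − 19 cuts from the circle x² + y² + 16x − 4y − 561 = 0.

Substitute y = −x − 19:
2x² + 58x − 124 = 0  ⟹  x² + 29x − 62 = 0
x = 2 or x = −31, giving (2, −21) and (−31, 12).
|(2, −21) − (−31, 12)| = √((33)² + (−33)²) = 33√2.

33√2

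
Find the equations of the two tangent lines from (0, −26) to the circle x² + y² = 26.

A line y − (−26) = m(x − (0)) is tangent when its distance from (0, 0) is √26:
(0m − (26))² = 26(m² + 1)
m² − 25 = 0, so m = −5 or m = 5.
Through (0, −26) these give 5x + y = −26 and 5x − y = 26.

5x + y = −26 and 5x − y = 26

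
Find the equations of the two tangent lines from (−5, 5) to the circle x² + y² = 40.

3x − y = −20 and x − 3y = −20

Write the tangent as mx − y + (5 − m·(−5)) = 0 and set its distance from the centre to 2√10:
(5m − (−5))² = 40(m² + 1)
3m² − 10m + 3 = 0, so m = 3 or m = 1/3.
Through (−5, 5) these give 3x − y = −20 and x − 3y = −20.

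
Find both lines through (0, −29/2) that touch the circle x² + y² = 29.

5x + 2y = −29 and 5x − 2y = 29

Let a tangent through (0, −29/2) have slope m. Its distance from (0, 0) must equal √29:
[m·(0) − (29/2)]² = 29(m² + 1)
4m² − 25 = 0, so m = −5/2 or m = 5/2.
Through (0, −29/2) these give 5x + 2y = −29 and 5x − 2y = 29.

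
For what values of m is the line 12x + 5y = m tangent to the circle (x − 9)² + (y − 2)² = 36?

The line touches the circle iff its distance from (9, 2) is 6:
|12·9 + 5·2 − m| / √169 = 6
|m − (118)| = 6·13, so m = 196 or m = 40.

m = 40 or m = 196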